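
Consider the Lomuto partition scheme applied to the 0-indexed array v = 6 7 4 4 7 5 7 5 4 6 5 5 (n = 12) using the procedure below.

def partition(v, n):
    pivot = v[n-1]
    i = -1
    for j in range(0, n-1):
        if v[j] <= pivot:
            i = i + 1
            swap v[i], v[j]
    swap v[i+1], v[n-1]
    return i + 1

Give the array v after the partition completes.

4 4 5 5 4 5 5 7 7 6 6 7

pivot=5, i=-1
j=0: 6>5, skip
j=1: 7>5, skip
j=2: 4≤5, i=0, swap(0,2) ⇒ 4 7 6 4 7 5 7 5 4 6 5 5
j=3: 4≤5, i=1, swap(1,3) ⇒ 4 4 6 7 7 5 7 5 4 6 5 5
j=4: 7>5, skip
j=5: 5≤5, i=2, swap(2,5) ⇒ 4 4 5 7 7 6 7 5 4 6 5 5
j=6: 7>5, skip
j=7: 5≤5, i=3, swap(3,7) ⇒ 4 4 5 5 7 6 7 7 4 6 5 5
j=8: 4≤5, i=4, swap(4,8) ⇒ 4 4 5 5 4 6 7 7 7 6 5 5
j=9: 6>5, skip
j=10: 5≤5, i=5, swap(5,10) ⇒ 4 4 5 5 4 5 7 7 7 6 6 5
swap(6,11) ⇒ 4 4 5 5 4 5 5 7 7 6 6 7; return 6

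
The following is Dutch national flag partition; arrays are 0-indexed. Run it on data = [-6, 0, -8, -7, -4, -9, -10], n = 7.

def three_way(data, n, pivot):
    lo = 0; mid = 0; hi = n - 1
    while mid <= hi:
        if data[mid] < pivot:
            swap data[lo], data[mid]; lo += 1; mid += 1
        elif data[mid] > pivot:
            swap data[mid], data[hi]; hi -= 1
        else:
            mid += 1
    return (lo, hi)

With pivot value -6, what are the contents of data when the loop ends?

[-10, -8, -7, -9, -6, -4, 0]

pivot = -6; lo=0, mid=0, hi=6
data[mid]=-6=-6: mid=1
data[mid]=0>-6: swap data[1],data[6]; hi=5 → [-6, -10, -8, -7, -4, -9, 0]
data[mid]=-10<-6: swap data[0],data[1]; lo=1,mid=2 → [-10, -6, -8, -7, -4, -9, 0]
data[mid]=-8<-6: swap data[1],data[2]; lo=2,mid=3 → [-10, -8, -6, -7, -4, -9, 0]
data[mid]=-7<-6: swap data[2],data[3]; lo=3,mid=4 → [-10, -8, -7, -6, -4, -9, 0]
data[mid]=-4>-6: swap data[4],data[5]; hi=4 → [-10, -8, -7, -6, -9, -4, 0]
data[mid]=-9<-6: swap data[3],data[4]; lo=4,mid=5 → [-10, -8, -7, -9, -6, -4, 0]
end: lo=4, hi=4; data = [-10, -8, -7, -9, -6, -4, 0]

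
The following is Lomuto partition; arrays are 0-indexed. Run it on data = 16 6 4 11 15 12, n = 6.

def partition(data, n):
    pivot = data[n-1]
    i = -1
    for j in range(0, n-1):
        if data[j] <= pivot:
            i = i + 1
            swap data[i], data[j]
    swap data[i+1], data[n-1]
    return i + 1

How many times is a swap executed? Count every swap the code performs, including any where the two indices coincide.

4

pivot=12, i=-1
j=0: 16>12, skip
j=1: 6≤12, i=0, swap(0,1) ⇒ 6 16 4 11 15 12
j=2: 4≤12, i=1, swap(1,2) ⇒ 6 4 16 11 15 12
j=3: 11≤12, i=2, swap(2,3) ⇒ 6 4 11 16 15 12
j=4: 15>12, skip
swap(3,5) ⇒ 6 4 11 12 15 16; return 3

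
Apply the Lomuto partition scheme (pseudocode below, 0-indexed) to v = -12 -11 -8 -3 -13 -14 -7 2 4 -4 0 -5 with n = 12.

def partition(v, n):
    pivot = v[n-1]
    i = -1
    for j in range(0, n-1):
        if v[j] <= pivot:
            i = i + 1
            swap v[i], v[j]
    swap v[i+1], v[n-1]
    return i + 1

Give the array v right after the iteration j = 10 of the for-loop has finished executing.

-12 -11 -8 -13 -14 -7 -3 2 4 -4 0 -5

pivot = v[11] = -5; i = -1
j=0: v[0]=-12 ≤ -5 → i=0, swap v[0],v[0] (no change) → -12 -11 -8 -3 -13 -14 -7 2 4 -4 0 -5
j=1: v[1]=-11 ≤ -5 → i=1, swap v[1],v[1] (no change) → -12 -11 -8 -3 -13 -14 -7 2 4 -4 0 -5
j=2: v[2]=-8 ≤ -5 → i=2, swap v[2],v[2] (no change) → -12 -11 -8 -3 -13 -14 -7 2 4 -4 0 -5
j=3: v[3]=-3 > -5 → no swap
j=4: v[4]=-13 ≤ -5 → i=3, swap v[3],v[4] → -12 -11 -8 -13 -3 -14 -7 2 4 -4 0 -5
j=5: v[5]=-14 ≤ -5 → i=4, swap v[4],v[5] → -12 -11 -8 -13 -14 -3 -7 2 4 -4 0 -5
j=6: v[6]=-7 ≤ -5 → i=5, swap v[5],v[6] → -12 -11 -8 -13 -14 -7 -3 2 4 -4 0 -5
j=7: v[7]=2 > -5 → no swap
j=8: v[8]=4 > -5 → no swap
j=9: v[9]=-4 > -5 → no swap
j=10: v[10]=0 > -5 → no swap
(after j=10) v = -12 -11 -8 -13 -14 -7 -3 2 4 -4 0 -5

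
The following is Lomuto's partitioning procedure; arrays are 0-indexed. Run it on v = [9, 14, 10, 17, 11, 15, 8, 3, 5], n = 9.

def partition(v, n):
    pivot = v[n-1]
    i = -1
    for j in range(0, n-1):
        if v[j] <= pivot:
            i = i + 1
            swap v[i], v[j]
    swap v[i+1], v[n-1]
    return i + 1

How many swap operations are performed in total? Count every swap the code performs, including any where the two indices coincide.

pivot = v[8] = 5; i = -1
j=0: v[0]=9 > 5 → no swap
j=1: v[1]=14 > 5 → no swap
j=2: v[2]=10 > 5 → no swap
j=3: v[3]=17 > 5 → no swap
j=4: v[4]=11 > 5 → no swap
j=5: v[5]=15 > 5 → no swap
j=6: v[6]=8 > 5 → no swap
j=7: v[7]=3 ≤ 5 → i=0, swap v[0],v[7] → [3, 14, 10, 17, 11, 15, 8, 9, 5]
final swap v[1],v[8] → [3, 5, 10, 17, 11, 15, 8, 9, 14]; return 1

2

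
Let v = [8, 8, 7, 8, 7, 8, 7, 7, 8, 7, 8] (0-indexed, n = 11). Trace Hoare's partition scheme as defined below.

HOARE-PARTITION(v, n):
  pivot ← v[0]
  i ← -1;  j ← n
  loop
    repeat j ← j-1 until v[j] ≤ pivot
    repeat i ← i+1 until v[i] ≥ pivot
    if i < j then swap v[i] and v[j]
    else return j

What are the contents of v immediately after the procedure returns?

pivot = v[0] = 8; i = -1, j = 11
j→10 (v[10]=8≤8), i→0 (v[0]=8≥8); i<j, swap → [8, 8, 7, 8, 7, 8, 7, 7, 8, 7, 8]
j→9 (v[9]=7≤8), i→1 (v[1]=8≥8); i<j, swap → [8, 7, 7, 8, 7, 8, 7, 7, 8, 8, 8]
j→8 (v[8]=8≤8), i→3 (v[3]=8≥8); i<j, swap → [8, 7, 7, 8, 7, 8, 7, 7, 8, 8, 8]
j→7 (v[7]=7≤8), i→5 (v[5]=8≥8); i<j, swap → [8, 7, 7, 8, 7, 7, 7, 8, 8, 8, 8]
j→6, i→7; i≥j, return j=6. v = [8, 7, 7, 8, 7, 7, 7, 8, 8, 8, 8]

[8, 7, 7, 8, 7, 7, 7, 8, 8, 8, 8]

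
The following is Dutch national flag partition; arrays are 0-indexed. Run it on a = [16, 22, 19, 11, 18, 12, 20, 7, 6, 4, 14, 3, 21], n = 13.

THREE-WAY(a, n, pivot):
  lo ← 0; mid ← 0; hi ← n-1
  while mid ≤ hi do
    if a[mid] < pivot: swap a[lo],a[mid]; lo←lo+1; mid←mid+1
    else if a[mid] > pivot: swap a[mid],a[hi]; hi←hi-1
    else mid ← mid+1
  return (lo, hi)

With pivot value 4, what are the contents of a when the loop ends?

lo=0 mid=0 hi=12
16>4: swap(0,12), hi=11 ⇒ [21, 22, 19, 11, 18, 12, 20, 7, 6, 4, 14, 3, 16]
21>4: swap(0,11), hi=10 ⇒ [3, 22, 19, 11, 18, 12, 20, 7, 6, 4, 14, 21, 16]
3<4: swap(0,0), lo=1 mid=1 ⇒ [3, 22, 19, 11, 18, 12, 20, 7, 6, 4, 14, 21, 16]
22>4: swap(1,10), hi=9 ⇒ [3, 14, 19, 11, 18, 12, 20, 7, 6, 4, 22, 21, 16]
14>4: swap(1,9), hi=8 ⇒ [3, 4, 19, 11, 18, 12, 20, 7, 6, 14, 22, 21, 16]
4=4: mid=2
19>4: swap(2,8), hi=7 ⇒ [3, 4, 6, 11, 18, 12, 20, 7, 19, 14, 22, 21, 16]
6>4: swap(2,7), hi=6 ⇒ [3, 4, 7, 11, 18, 12, 20, 6, 19, 14, 22, 21, 16]
7>4: swap(2,6), hi=5 ⇒ [3, 4, 20, 11, 18, 12, 7, 6, 19, 14, 22, 21, 16]
20>4: swap(2,5), hi=4 ⇒ [3, 4, 12, 11, 18, 20, 7, 6, 19, 14, 22, 21, 16]
12>4: swap(2,4), hi=3 ⇒ [3, 4, 18, 11, 12, 20, 7, 6, 19, 14, 22, 21, 16]
18>4: swap(2,3), hi=2 ⇒ [3, 4, 11, 18, 12, 20, 7, 6, 19, 14, 22, 21, 16]
11>4: swap(2,2), hi=1 ⇒ [3, 4, 11, 18, 12, 20, 7, 6, 19, 14, 22, 21, 16]
done. lo=1 hi=1; a=[3, 4, 11, 18, 12, 20, 7, 6, 19, 14, 22, 21, 16]

[3, 4, 11, 18, 12, 20, 7, 6, 19, 14, 22, 21, 16]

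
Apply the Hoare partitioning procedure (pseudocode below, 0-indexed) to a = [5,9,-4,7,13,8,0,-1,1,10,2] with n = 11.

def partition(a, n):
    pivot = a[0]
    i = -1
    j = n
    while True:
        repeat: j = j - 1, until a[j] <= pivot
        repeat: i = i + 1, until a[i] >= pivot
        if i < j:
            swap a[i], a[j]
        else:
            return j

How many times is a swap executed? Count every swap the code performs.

pivot = a[0] = 5; i = -1, j = 11
j→10 (a[10]=2≤5), i→0 (a[0]=5≥5); i<j, swap → [2,9,-4,7,13,8,0,-1,1,10,5]
j→8 (a[8]=1≤5), i→1 (a[1]=9≥5); i<j, swap → [2,1,-4,7,13,8,0,-1,9,10,5]
j→7 (a[7]=-1≤5), i→3 (a[3]=7≥5); i<j, swap → [2,1,-4,-1,13,8,0,7,9,10,5]
j→6 (a[6]=0≤5), i→4 (a[4]=13≥5); i<j, swap → [2,1,-4,-1,0,8,13,7,9,10,5]
j→4, i→5; i≥j, return j=4. a = [2,1,-4,-1,0,8,13,7,9,10,5]

4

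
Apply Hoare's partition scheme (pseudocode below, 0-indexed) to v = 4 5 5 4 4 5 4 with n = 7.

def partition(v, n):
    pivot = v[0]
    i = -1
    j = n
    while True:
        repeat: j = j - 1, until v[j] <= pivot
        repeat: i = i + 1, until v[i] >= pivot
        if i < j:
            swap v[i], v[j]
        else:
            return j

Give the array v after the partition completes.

4 4 4 5 5 5 4

pivot=4
j stops at 6 (4), i stops at 0 (4); swap ⇒ 4 5 5 4 4 5 4
j stops at 4 (4), i stops at 1 (5); swap ⇒ 4 4 5 4 5 5 4
j stops at 3 (4), i stops at 2 (5); swap ⇒ 4 4 4 5 5 5 4
j stops at 2, i stops at 3; i≥j ⇒ return 2. v=4 4 4 5 5 5 4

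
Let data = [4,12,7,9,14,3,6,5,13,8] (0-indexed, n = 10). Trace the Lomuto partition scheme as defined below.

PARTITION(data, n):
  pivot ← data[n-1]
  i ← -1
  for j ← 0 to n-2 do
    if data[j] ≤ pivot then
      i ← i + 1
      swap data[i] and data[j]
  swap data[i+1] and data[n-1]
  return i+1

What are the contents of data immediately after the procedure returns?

[4,7,3,6,5,8,9,14,13,12]

pivot = data[9] = 8; i = -1
j=0: data[0]=4 ≤ 8 → i=0, swap data[0],data[0] (no change) → [4,12,7,9,14,3,6,5,13,8]
j=1: data[1]=12 > 8 → no swap
j=2: data[2]=7 ≤ 8 → i=1, swap data[1],data[2] → [4,7,12,9,14,3,6,5,13,8]
j=3: data[3]=9 > 8 → no swap
j=4: data[4]=14 > 8 → no swap
j=5: data[5]=3 ≤ 8 → i=2, swap data[2],data[5] → [4,7,3,9,14,12,6,5,13,8]
j=6: data[6]=6 ≤ 8 → i=3, swap data[3],data[6] → [4,7,3,6,14,12,9,5,13,8]
j=7: data[7]=5 ≤ 8 → i=4, swap data[4],data[7] → [4,7,3,6,5,12,9,14,13,8]
j=8: data[8]=13 > 8 → no swap
final swap data[5],data[9] → [4,7,3,6,5,8,9,14,13,12]; return 5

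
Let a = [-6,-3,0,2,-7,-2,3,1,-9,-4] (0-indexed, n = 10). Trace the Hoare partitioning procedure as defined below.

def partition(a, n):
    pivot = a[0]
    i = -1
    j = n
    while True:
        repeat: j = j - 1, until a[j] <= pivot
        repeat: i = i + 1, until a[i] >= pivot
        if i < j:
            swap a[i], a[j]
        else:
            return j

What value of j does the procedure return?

1

pivot = a[0] = -6; i = -1, j = 10
j→8 (a[8]=-9≤-6), i→0 (a[0]=-6≥-6); i<j, swap → [-9,-3,0,2,-7,-2,3,1,-6,-4]
j→4 (a[4]=-7≤-6), i→1 (a[1]=-3≥-6); i<j, swap → [-9,-7,0,2,-3,-2,3,1,-6,-4]
j→1, i→2; i≥j, return j=1. a = [-9,-7,0,2,-3,-2,3,1,-6,-4]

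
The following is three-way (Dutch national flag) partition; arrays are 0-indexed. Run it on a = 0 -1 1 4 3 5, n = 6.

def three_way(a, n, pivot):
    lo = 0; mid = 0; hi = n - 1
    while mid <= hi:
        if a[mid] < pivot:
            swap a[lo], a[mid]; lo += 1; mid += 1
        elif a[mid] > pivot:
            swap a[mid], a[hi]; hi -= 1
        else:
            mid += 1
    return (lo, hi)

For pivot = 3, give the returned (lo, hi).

(3, 3)

pivot = 3; lo=0, mid=0, hi=5
a[mid]=0<3: swap a[0],a[0]; lo=1,mid=1 → 0 -1 1 4 3 5
a[mid]=-1<3: swap a[1],a[1]; lo=2,mid=2 → 0 -1 1 4 3 5
a[mid]=1<3: swap a[2],a[2]; lo=3,mid=3 → 0 -1 1 4 3 5
a[mid]=4>3: swap a[3],a[5]; hi=4 → 0 -1 1 5 3 4
a[mid]=5>3: swap a[3],a[4]; hi=3 → 0 -1 1 3 5 4
a[mid]=3=3: mid=4
end: lo=3, hi=3; a = 0 -1 1 3 5 4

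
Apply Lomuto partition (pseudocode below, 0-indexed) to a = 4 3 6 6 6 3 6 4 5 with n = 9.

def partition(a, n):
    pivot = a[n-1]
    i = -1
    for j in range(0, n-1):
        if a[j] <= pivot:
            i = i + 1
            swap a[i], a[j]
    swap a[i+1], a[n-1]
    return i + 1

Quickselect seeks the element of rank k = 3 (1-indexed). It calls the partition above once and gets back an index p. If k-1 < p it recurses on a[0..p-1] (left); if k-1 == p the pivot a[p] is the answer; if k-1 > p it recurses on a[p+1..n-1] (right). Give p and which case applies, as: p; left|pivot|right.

4; left

pivot = a[8] = 5; i = -1
j=0: a[0]=4 ≤ 5 → i=0, swap a[0],a[0] (no change) → 4 3 6 6 6 3 6 4 5
j=1: a[1]=3 ≤ 5 → i=1, swap a[1],a[1] (no change) → 4 3 6 6 6 3 6 4 5
j=2: a[2]=6 > 5 → no swap
j=3: a[3]=6 > 5 → no swap
j=4: a[4]=6 > 5 → no swap
j=5: a[5]=3 ≤ 5 → i=2, swap a[2],a[5] → 4 3 3 6 6 6 6 4 5
j=6: a[6]=6 > 5 → no swap
j=7: a[7]=4 ≤ 5 → i=3, swap a[3],a[7] → 4 3 3 4 6 6 6 6 5
final swap a[4],a[8] → 4 3 3 4 5 6 6 6 6; return 4
p = 4; k-1 = 2 < 4 ⇒ left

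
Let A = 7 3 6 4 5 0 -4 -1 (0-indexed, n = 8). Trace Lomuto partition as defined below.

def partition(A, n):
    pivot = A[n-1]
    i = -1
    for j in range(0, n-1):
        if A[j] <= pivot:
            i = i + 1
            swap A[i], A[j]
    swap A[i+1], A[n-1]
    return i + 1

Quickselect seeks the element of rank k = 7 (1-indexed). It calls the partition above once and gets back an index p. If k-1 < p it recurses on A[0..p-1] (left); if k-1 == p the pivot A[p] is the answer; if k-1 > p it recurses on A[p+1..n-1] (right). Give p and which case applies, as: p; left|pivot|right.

1; right

pivot=-1, i=-1
j=0: 7>-1, skip
j=1: 3>-1, skip
j=2: 6>-1, skip
j=3: 4>-1, skip
j=4: 5>-1, skip
j=5: 0>-1, skip
j=6: -4≤-1, i=0, swap(0,6) ⇒ -4 3 6 4 5 0 7 -1
swap(1,7) ⇒ -4 -1 6 4 5 0 7 3; return 1
p = 1; k-1 = 6 > 1 ⇒ right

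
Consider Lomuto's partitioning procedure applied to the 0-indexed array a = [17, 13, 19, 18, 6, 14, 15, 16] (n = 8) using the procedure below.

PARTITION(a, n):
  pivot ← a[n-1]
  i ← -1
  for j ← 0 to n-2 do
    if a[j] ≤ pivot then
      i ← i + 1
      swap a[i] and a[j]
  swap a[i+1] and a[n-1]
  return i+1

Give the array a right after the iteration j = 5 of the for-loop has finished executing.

[13, 6, 14, 18, 17, 19, 15, 16]

pivot=16, i=-1
j=0: 17>16, skip
j=1: 13≤16, i=0, swap(0,1) ⇒ [13, 17, 19, 18, 6, 14, 15, 16]
j=2: 19>16, skip
j=3: 18>16, skip
j=4: 6≤16, i=1, swap(1,4) ⇒ [13, 6, 19, 18, 17, 14, 15, 16]
j=5: 14≤16, i=2, swap(2,5) ⇒ [13, 6, 14, 18, 17, 19, 15, 16]
(after j=5) a = [13, 6, 14, 18, 17, 19, 15, 16]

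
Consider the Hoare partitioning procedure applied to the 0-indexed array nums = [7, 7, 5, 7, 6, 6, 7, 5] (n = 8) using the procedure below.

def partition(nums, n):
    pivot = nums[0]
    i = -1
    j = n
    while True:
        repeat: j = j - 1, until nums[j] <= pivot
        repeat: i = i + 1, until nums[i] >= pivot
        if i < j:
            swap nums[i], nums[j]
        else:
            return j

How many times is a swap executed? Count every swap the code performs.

3

pivot = nums[0] = 7; i = -1, j = 8
j→7 (nums[7]=5≤7), i→0 (nums[0]=7≥7); i<j, swap → [5, 7, 5, 7, 6, 6, 7, 7]
j→6 (nums[6]=7≤7), i→1 (nums[1]=7≥7); i<j, swap → [5, 7, 5, 7, 6, 6, 7, 7]
j→5 (nums[5]=6≤7), i→3 (nums[3]=7≥7); i<j, swap → [5, 7, 5, 6, 6, 7, 7, 7]
j→4, i→5; i≥j, return j=4. nums = [5, 7, 5, 6, 6, 7, 7, 7]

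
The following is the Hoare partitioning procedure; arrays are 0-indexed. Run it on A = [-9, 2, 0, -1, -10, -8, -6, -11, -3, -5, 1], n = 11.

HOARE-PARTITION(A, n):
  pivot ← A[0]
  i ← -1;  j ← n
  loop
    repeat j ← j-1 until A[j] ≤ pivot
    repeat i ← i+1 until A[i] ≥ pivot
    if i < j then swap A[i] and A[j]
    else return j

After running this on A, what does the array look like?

pivot = A[0] = -9; i = -1, j = 11
j→7 (A[7]=-11≤-9), i→0 (A[0]=-9≥-9); i<j, swap → [-11, 2, 0, -1, -10, -8, -6, -9, -3, -5, 1]
j→4 (A[4]=-10≤-9), i→1 (A[1]=2≥-9); i<j, swap → [-11, -10, 0, -1, 2, -8, -6, -9, -3, -5, 1]
j→1, i→2; i≥j, return j=1. A = [-11, -10, 0, -1, 2, -8, -6, -9, -3, -5, 1]

[-11, -10, 0, -1, 2, -8, -6, -9, -3, -5, 1]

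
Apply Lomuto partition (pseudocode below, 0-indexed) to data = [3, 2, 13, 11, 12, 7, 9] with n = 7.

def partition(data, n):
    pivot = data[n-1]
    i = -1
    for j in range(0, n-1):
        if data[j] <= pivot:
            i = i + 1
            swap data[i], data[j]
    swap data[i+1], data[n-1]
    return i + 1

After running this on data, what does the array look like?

[3, 2, 7, 9, 12, 13, 11]

pivot = data[6] = 9; i = -1
j=0: data[0]=3 ≤ 9 → i=0, swap data[0],data[0] (no change) → [3, 2, 13, 11, 12, 7, 9]
j=1: data[1]=2 ≤ 9 → i=1, swap data[1],data[1] (no change) → [3, 2, 13, 11, 12, 7, 9]
j=2: data[2]=13 > 9 → no swap
j=3: data[3]=11 > 9 → no swap
j=4: data[4]=12 > 9 → no swap
j=5: data[5]=7 ≤ 9 → i=2, swap data[2],data[5] → [3, 2, 7, 11, 12, 13, 9]
final swap data[3],data[6] → [3, 2, 7, 9, 12, 13, 11]; return 3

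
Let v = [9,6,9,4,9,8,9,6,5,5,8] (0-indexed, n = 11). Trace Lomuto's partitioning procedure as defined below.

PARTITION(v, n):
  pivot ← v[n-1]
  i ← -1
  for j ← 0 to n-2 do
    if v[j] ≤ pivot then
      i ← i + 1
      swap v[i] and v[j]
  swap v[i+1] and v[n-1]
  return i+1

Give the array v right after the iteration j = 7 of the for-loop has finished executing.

[6,4,8,6,9,9,9,9,5,5,8]

pivot = v[10] = 8; i = -1
j=0: v[0]=9 > 8 → no swap
j=1: v[1]=6 ≤ 8 → i=0, swap v[0],v[1] → [6,9,9,4,9,8,9,6,5,5,8]
j=2: v[2]=9 > 8 → no swap
j=3: v[3]=4 ≤ 8 → i=1, swap v[1],v[3] → [6,4,9,9,9,8,9,6,5,5,8]
j=4: v[4]=9 > 8 → no swap
j=5: v[5]=8 ≤ 8 → i=2, swap v[2],v[5] → [6,4,8,9,9,9,9,6,5,5,8]
j=6: v[6]=9 > 8 → no swap
j=7: v[7]=6 ≤ 8 → i=3, swap v[3],v[7] → [6,4,8,6,9,9,9,9,5,5,8]
(after j=7) v = [6,4,8,6,9,9,9,9,5,5,8]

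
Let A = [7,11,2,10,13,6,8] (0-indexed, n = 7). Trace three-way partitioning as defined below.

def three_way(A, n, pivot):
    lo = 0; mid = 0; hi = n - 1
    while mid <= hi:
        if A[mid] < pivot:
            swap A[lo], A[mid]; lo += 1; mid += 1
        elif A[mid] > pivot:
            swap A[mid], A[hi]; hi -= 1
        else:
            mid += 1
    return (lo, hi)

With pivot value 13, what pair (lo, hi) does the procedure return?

pivot = 13; lo=0, mid=0, hi=6
A[mid]=7<13: swap A[0],A[0]; lo=1,mid=1 → [7,11,2,10,13,6,8]
A[mid]=11<13: swap A[1],A[1]; lo=2,mid=2 → [7,11,2,10,13,6,8]
A[mid]=2<13: swap A[2],A[2]; lo=3,mid=3 → [7,11,2,10,13,6,8]
A[mid]=10<13: swap A[3],A[3]; lo=4,mid=4 → [7,11,2,10,13,6,8]
A[mid]=13=13: mid=5
A[mid]=6<13: swap A[4],A[5]; lo=5,mid=6 → [7,11,2,10,6,13,8]
A[mid]=8<13: swap A[5],A[6]; lo=6,mid=7 → [7,11,2,10,6,8,13]
end: lo=6, hi=6; A = [7,11,2,10,6,8,13]

(6, 6)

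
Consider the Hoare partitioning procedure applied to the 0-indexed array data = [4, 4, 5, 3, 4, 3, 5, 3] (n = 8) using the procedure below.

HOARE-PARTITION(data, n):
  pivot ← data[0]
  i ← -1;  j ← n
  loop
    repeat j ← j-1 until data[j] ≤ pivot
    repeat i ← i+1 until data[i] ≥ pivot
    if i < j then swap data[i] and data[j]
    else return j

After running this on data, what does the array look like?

[3, 3, 4, 3, 5, 4, 5, 4]

pivot = data[0] = 4; i = -1, j = 8
j→7 (data[7]=3≤4), i→0 (data[0]=4≥4); i<j, swap → [3, 4, 5, 3, 4, 3, 5, 4]
j→5 (data[5]=3≤4), i→1 (data[1]=4≥4); i<j, swap → [3, 3, 5, 3, 4, 4, 5, 4]
j→4 (data[4]=4≤4), i→2 (data[2]=5≥4); i<j, swap → [3, 3, 4, 3, 5, 4, 5, 4]
j→3, i→4; i≥j, return j=3. data = [3, 3, 4, 3, 5, 4, 5, 4]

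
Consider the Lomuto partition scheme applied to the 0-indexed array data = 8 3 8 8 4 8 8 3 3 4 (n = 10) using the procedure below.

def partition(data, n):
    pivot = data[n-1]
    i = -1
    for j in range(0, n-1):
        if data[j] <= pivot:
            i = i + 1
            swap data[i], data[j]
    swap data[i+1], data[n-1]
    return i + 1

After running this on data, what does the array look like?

3 4 3 3 4 8 8 8 8 8

pivot = data[9] = 4; i = -1
j=0: data[0]=8 > 4 → no swap
j=1: data[1]=3 ≤ 4 → i=0, swap data[0],data[1] → 3 8 8 8 4 8 8 3 3 4
j=2: data[2]=8 > 4 → no swap
j=3: data[3]=8 > 4 → no swap
j=4: data[4]=4 ≤ 4 → i=1, swap data[1],data[4] → 3 4 8 8 8 8 8 3 3 4
j=5: data[5]=8 > 4 → no swap
j=6: data[6]=8 > 4 → no swap
j=7: data[7]=3 ≤ 4 → i=2, swap data[2],data[7] → 3 4 3 8 8 8 8 8 3 4
j=8: data[8]=3 ≤ 4 → i=3, swap data[3],data[8] → 3 4 3 3 8 8 8 8 8 4
final swap data[4],data[9] → 3 4 3 3 4 8 8 8 8 8; return 4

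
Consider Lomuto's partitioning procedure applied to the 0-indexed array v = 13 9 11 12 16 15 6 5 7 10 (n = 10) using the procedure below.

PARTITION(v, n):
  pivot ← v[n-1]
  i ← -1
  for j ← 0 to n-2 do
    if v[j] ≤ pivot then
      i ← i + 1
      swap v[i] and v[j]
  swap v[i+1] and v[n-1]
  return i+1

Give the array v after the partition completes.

9 6 5 7 10 15 13 11 12 16

pivot = v[9] = 10; i = -1
j=0: v[0]=13 > 10 → no swap
j=1: v[1]=9 ≤ 10 → i=0, swap v[0],v[1] → 9 13 11 12 16 15 6 5 7 10
j=2: v[2]=11 > 10 → no swap
j=3: v[3]=12 > 10 → no swap
j=4: v[4]=16 > 10 → no swap
j=5: v[5]=15 > 10 → no swap
j=6: v[6]=6 ≤ 10 → i=1, swap v[1],v[6] → 9 6 11 12 16 15 13 5 7 10
j=7: v[7]=5 ≤ 10 → i=2, swap v[2],v[7] → 9 6 5 12 16 15 13 11 7 10
j=8: v[8]=7 ≤ 10 → i=3, swap v[3],v[8] → 9 6 5 7 16 15 13 11 12 10
final swap v[4],v[9] → 9 6 5 7 10 15 13 11 12 16; return 4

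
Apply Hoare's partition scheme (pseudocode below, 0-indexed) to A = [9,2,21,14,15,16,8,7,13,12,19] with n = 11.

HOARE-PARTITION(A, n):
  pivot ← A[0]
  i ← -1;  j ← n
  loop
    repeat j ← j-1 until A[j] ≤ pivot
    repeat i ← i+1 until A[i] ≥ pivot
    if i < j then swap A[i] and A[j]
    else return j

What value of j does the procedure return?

pivot=9
j stops at 7 (7), i stops at 0 (9); swap ⇒ [7,2,21,14,15,16,8,9,13,12,19]
j stops at 6 (8), i stops at 2 (21); swap ⇒ [7,2,8,14,15,16,21,9,13,12,19]
j stops at 2, i stops at 3; i≥j ⇒ return 2. A=[7,2,8,14,15,16,21,9,13,12,19]

2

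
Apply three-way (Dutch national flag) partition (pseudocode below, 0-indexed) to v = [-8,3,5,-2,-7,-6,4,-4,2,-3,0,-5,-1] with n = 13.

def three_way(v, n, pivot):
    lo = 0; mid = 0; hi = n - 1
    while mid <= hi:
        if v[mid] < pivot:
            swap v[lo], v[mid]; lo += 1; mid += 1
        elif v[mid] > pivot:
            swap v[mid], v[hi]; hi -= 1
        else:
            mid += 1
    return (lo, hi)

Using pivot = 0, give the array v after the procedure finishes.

pivot = 0; lo=0, mid=0, hi=12
v[mid]=-8<0: swap v[0],v[0]; lo=1,mid=1 → [-8,3,5,-2,-7,-6,4,-4,2,-3,0,-5,-1]
v[mid]=3>0: swap v[1],v[12]; hi=11 → [-8,-1,5,-2,-7,-6,4,-4,2,-3,0,-5,3]
v[mid]=-1<0: swap v[1],v[1]; lo=2,mid=2 → [-8,-1,5,-2,-7,-6,4,-4,2,-3,0,-5,3]
v[mid]=5>0: swap v[2],v[11]; hi=10 → [-8,-1,-5,-2,-7,-6,4,-4,2,-3,0,5,3]
v[mid]=-5<0: swap v[2],v[2]; lo=3,mid=3 → [-8,-1,-5,-2,-7,-6,4,-4,2,-3,0,5,3]
v[mid]=-2<0: swap v[3],v[3]; lo=4,mid=4 → [-8,-1,-5,-2,-7,-6,4,-4,2,-3,0,5,3]
v[mid]=-7<0: swap v[4],v[4]; lo=5,mid=5 → [-8,-1,-5,-2,-7,-6,4,-4,2,-3,0,5,3]
v[mid]=-6<0: swap v[5],v[5]; lo=6,mid=6 → [-8,-1,-5,-2,-7,-6,4,-4,2,-3,0,5,3]
v[mid]=4>0: swap v[6],v[10]; hi=9 → [-8,-1,-5,-2,-7,-6,0,-4,2,-3,4,5,3]
v[mid]=0=0: mid=7
v[mid]=-4<0: swap v[6],v[7]; lo=7,mid=8 → [-8,-1,-5,-2,-7,-6,-4,0,2,-3,4,5,3]
v[mid]=2>0: swap v[8],v[9]; hi=8 → [-8,-1,-5,-2,-7,-6,-4,0,-3,2,4,5,3]
v[mid]=-3<0: swap v[7],v[8]; lo=8,mid=9 → [-8,-1,-5,-2,-7,-6,-4,-3,0,2,4,5,3]
end: lo=8, hi=8; v = [-8,-1,-5,-2,-7,-6,-4,-3,0,2,4,5,3]

[-8,-1,-5,-2,-7,-6,-4,-3,0,2,4,5,3]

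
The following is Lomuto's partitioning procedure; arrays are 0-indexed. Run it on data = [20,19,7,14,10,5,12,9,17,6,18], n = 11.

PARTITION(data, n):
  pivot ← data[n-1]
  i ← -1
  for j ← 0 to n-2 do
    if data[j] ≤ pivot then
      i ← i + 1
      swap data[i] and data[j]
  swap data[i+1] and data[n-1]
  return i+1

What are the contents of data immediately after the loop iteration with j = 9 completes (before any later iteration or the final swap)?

[7,14,10,5,12,9,17,6,20,19,18]

pivot=18, i=-1
j=0: 20>18, skip
j=1: 19>18, skip
j=2: 7≤18, i=0, swap(0,2) ⇒ [7,19,20,14,10,5,12,9,17,6,18]
j=3: 14≤18, i=1, swap(1,3) ⇒ [7,14,20,19,10,5,12,9,17,6,18]
j=4: 10≤18, i=2, swap(2,4) ⇒ [7,14,10,19,20,5,12,9,17,6,18]
j=5: 5≤18, i=3, swap(3,5) ⇒ [7,14,10,5,20,19,12,9,17,6,18]
j=6: 12≤18, i=4, swap(4,6) ⇒ [7,14,10,5,12,19,20,9,17,6,18]
j=7: 9≤18, i=5, swap(5,7) ⇒ [7,14,10,5,12,9,20,19,17,6,18]
j=8: 17≤18, i=6, swap(6,8) ⇒ [7,14,10,5,12,9,17,19,20,6,18]
j=9: 6≤18, i=7, swap(7,9) ⇒ [7,14,10,5,12,9,17,6,20,19,18]
(after j=9) data = [7,14,10,5,12,9,17,6,20,19,18]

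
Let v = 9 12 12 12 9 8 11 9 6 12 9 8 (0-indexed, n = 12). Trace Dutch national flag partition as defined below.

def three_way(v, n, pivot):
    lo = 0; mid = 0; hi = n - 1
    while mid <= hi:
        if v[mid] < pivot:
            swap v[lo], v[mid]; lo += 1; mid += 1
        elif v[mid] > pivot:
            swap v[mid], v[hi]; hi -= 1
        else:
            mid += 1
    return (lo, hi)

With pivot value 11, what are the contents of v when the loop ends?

pivot = 11; lo=0, mid=0, hi=11
v[mid]=9<11: swap v[0],v[0]; lo=1,mid=1 → 9 12 12 12 9 8 11 9 6 12 9 8
v[mid]=12>11: swap v[1],v[11]; hi=10 → 9 8 12 12 9 8 11 9 6 12 9 12
v[mid]=8<11: swap v[1],v[1]; lo=2,mid=2 → 9 8 12 12 9 8 11 9 6 12 9 12
v[mid]=12>11: swap v[2],v[10]; hi=9 → 9 8 9 12 9 8 11 9 6 12 12 12
v[mid]=9<11: swap v[2],v[2]; lo=3,mid=3 → 9 8 9 12 9 8 11 9 6 12 12 12
v[mid]=12>11: swap v[3],v[9]; hi=8 → 9 8 9 12 9 8 11 9 6 12 12 12
v[mid]=12>11: swap v[3],v[8]; hi=7 → 9 8 9 6 9 8 11 9 12 12 12 12
v[mid]=6<11: swap v[3],v[3]; lo=4,mid=4 → 9 8 9 6 9 8 11 9 12 12 12 12
v[mid]=9<11: swap v[4],v[4]; lo=5,mid=5 → 9 8 9 6 9 8 11 9 12 12 12 12
v[mid]=8<11: swap v[5],v[5]; lo=6,mid=6 → 9 8 9 6 9 8 11 9 12 12 12 12
v[mid]=11=11: mid=7
v[mid]=9<11: swap v[6],v[7]; lo=7,mid=8 → 9 8 9 6 9 8 9 11 12 12 12 12
end: lo=7, hi=7; v = 9 8 9 6 9 8 9 11 12 12 12 12

9 8 9 6 9 8 9 11 12 12 12 12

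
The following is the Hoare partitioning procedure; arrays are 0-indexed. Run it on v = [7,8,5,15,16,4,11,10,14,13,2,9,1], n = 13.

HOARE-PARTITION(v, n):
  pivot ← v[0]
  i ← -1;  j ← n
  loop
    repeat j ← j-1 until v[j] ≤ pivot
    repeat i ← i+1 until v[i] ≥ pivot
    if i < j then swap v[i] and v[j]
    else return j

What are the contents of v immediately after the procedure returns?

pivot = v[0] = 7; i = -1, j = 13
j→12 (v[12]=1≤7), i→0 (v[0]=7≥7); i<j, swap → [1,8,5,15,16,4,11,10,14,13,2,9,7]
j→10 (v[10]=2≤7), i→1 (v[1]=8≥7); i<j, swap → [1,2,5,15,16,4,11,10,14,13,8,9,7]
j→5 (v[5]=4≤7), i→3 (v[3]=15≥7); i<j, swap → [1,2,5,4,16,15,11,10,14,13,8,9,7]
j→3, i→4; i≥j, return j=3. v = [1,2,5,4,16,15,11,10,14,13,8,9,7]

[1,2,5,4,16,15,11,10,14,13,8,9,7]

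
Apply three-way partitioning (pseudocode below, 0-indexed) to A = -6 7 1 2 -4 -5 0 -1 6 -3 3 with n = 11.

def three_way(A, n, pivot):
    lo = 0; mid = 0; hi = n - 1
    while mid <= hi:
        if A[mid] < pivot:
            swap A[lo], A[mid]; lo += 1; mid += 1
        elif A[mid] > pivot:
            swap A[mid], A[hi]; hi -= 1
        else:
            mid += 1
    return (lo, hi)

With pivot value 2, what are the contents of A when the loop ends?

lo=0 mid=0 hi=10
-6<2: swap(0,0), lo=1 mid=1 ⇒ -6 7 1 2 -4 -5 0 -1 6 -3 3
7>2: swap(1,10), hi=9 ⇒ -6 3 1 2 -4 -5 0 -1 6 -3 7
3>2: swap(1,9), hi=8 ⇒ -6 -3 1 2 -4 -5 0 -1 6 3 7
-3<2: swap(1,1), lo=2 mid=2 ⇒ -6 -3 1 2 -4 -5 0 -1 6 3 7
1<2: swap(2,2), lo=3 mid=3 ⇒ -6 -3 1 2 -4 -5 0 -1 6 3 7
2=2: mid=4
-4<2: swap(3,4), lo=4 mid=5 ⇒ -6 -3 1 -4 2 -5 0 -1 6 3 7
-5<2: swap(4,5), lo=5 mid=6 ⇒ -6 -3 1 -4 -5 2 0 -1 6 3 7
0<2: swap(5,6), lo=6 mid=7 ⇒ -6 -3 1 -4 -5 0 2 -1 6 3 7
-1<2: swap(6,7), lo=7 mid=8 ⇒ -6 -3 1 -4 -5 0 -1 2 6 3 7
6>2: swap(8,8), hi=7 ⇒ -6 -3 1 -4 -5 0 -1 2 6 3 7
done. lo=7 hi=7; A=-6 -3 1 -4 -5 0 -1 2 6 3 7

-6 -3 1 -4 -5 0 -1 2 6 3 7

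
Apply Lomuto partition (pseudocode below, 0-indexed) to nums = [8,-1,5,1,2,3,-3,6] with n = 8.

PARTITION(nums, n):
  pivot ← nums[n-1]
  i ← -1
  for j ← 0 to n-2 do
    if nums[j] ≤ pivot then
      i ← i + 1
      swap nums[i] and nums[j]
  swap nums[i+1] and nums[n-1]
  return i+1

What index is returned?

6

pivot=6, i=-1
j=0: 8>6, skip
j=1: -1≤6, i=0, swap(0,1) ⇒ [-1,8,5,1,2,3,-3,6]
j=2: 5≤6, i=1, swap(1,2) ⇒ [-1,5,8,1,2,3,-3,6]
j=3: 1≤6, i=2, swap(2,3) ⇒ [-1,5,1,8,2,3,-3,6]
j=4: 2≤6, i=3, swap(3,4) ⇒ [-1,5,1,2,8,3,-3,6]
j=5: 3≤6, i=4, swap(4,5) ⇒ [-1,5,1,2,3,8,-3,6]
j=6: -3≤6, i=5, swap(5,6) ⇒ [-1,5,1,2,3,-3,8,6]
swap(6,7) ⇒ [-1,5,1,2,3,-3,6,8]; return 6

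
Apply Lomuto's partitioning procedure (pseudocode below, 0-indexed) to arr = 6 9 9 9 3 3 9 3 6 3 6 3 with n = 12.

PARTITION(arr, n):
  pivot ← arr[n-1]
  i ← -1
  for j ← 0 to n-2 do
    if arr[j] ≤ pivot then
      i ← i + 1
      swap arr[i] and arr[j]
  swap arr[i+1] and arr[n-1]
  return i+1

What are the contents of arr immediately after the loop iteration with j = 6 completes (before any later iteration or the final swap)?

3 3 9 9 6 9 9 3 6 3 6 3

pivot=3, i=-1
j=0: 6>3, skip
j=1: 9>3, skip
j=2: 9>3, skip
j=3: 9>3, skip
j=4: 3≤3, i=0, swap(0,4) ⇒ 3 9 9 9 6 3 9 3 6 3 6 3
j=5: 3≤3, i=1, swap(1,5) ⇒ 3 3 9 9 6 9 9 3 6 3 6 3
j=6: 9>3, skip
(after j=6) arr = 3 3 9 9 6 9 9 3 6 3 6 3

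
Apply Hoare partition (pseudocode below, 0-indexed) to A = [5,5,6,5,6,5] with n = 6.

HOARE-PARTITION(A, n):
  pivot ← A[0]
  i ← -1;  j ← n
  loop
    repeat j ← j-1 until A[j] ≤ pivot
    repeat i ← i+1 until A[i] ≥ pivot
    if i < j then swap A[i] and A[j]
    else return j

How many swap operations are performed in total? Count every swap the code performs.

2

pivot = A[0] = 5; i = -1, j = 6
j→5 (A[5]=5≤5), i→0 (A[0]=5≥5); i<j, swap → [5,5,6,5,6,5]
j→3 (A[3]=5≤5), i→1 (A[1]=5≥5); i<j, swap → [5,5,6,5,6,5]
j→1, i→2; i≥j, return j=1. A = [5,5,6,5,6,5]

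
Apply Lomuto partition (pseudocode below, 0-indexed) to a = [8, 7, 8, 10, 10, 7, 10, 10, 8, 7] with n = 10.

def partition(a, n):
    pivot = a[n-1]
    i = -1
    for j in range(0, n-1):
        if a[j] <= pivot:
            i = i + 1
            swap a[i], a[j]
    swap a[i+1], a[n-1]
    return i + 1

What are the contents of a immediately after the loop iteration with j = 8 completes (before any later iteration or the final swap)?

pivot = a[9] = 7; i = -1
j=0: a[0]=8 > 7 → no swap
j=1: a[1]=7 ≤ 7 → i=0, swap a[0],a[1] → [7, 8, 8, 10, 10, 7, 10, 10, 8, 7]
j=2: a[2]=8 > 7 → no swap
j=3: a[3]=10 > 7 → no swap
j=4: a[4]=10 > 7 → no swap
j=5: a[5]=7 ≤ 7 → i=1, swap a[1],a[5] → [7, 7, 8, 10, 10, 8, 10, 10, 8, 7]
j=6: a[6]=10 > 7 → no swap
j=7: a[7]=10 > 7 → no swap
j=8: a[8]=8 > 7 → no swap
(after j=8) a = [7, 7, 8, 10, 10, 8, 10, 10, 8, 7]

[7, 7, 8, 10, 10, 8, 10, 10, 8, 7]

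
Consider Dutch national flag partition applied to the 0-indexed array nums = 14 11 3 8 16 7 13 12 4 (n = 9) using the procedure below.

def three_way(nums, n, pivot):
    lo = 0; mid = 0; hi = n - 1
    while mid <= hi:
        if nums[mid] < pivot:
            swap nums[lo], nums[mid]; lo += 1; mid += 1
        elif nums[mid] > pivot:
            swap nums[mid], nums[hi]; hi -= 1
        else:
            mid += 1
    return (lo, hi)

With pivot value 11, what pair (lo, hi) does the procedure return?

(4, 4)

lo=0 mid=0 hi=8
14>11: swap(0,8), hi=7 ⇒ 4 11 3 8 16 7 13 12 14
4<11: swap(0,0), lo=1 mid=1 ⇒ 4 11 3 8 16 7 13 12 14
11=11: mid=2
3<11: swap(1,2), lo=2 mid=3 ⇒ 4 3 11 8 16 7 13 12 14
8<11: swap(2,3), lo=3 mid=4 ⇒ 4 3 8 11 16 7 13 12 14
16>11: swap(4,7), hi=6 ⇒ 4 3 8 11 12 7 13 16 14
12>11: swap(4,6), hi=5 ⇒ 4 3 8 11 13 7 12 16 14
13>11: swap(4,5), hi=4 ⇒ 4 3 8 11 7 13 12 16 14
7<11: swap(3,4), lo=4 mid=5 ⇒ 4 3 8 7 11 13 12 16 14
done. lo=4 hi=4; nums=4 3 8 7 11 13 12 16 14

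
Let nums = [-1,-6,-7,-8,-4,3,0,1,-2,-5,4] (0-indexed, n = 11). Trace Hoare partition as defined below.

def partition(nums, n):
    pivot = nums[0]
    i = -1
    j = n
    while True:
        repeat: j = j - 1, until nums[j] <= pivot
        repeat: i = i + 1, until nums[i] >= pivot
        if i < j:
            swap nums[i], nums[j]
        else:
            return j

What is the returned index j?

pivot=-1
j stops at 9 (-5), i stops at 0 (-1); swap ⇒ [-5,-6,-7,-8,-4,3,0,1,-2,-1,4]
j stops at 8 (-2), i stops at 5 (3); swap ⇒ [-5,-6,-7,-8,-4,-2,0,1,3,-1,4]
j stops at 5, i stops at 6; i≥j ⇒ return 5. nums=[-5,-6,-7,-8,-4,-2,0,1,3,-1,4]

5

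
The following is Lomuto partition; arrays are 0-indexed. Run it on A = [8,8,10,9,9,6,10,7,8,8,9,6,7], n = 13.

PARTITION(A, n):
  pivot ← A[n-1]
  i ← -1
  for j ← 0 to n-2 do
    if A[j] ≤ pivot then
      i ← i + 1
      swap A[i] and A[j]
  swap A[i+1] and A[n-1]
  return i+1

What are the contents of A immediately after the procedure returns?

pivot=7, i=-1
j=0: 8>7, skip
j=1: 8>7, skip
j=2: 10>7, skip
j=3: 9>7, skip
j=4: 9>7, skip
j=5: 6≤7, i=0, swap(0,5) ⇒ [6,8,10,9,9,8,10,7,8,8,9,6,7]
j=6: 10>7, skip
j=7: 7≤7, i=1, swap(1,7) ⇒ [6,7,10,9,9,8,10,8,8,8,9,6,7]
j=8: 8>7, skip
j=9: 8>7, skip
j=10: 9>7, skip
j=11: 6≤7, i=2, swap(2,11) ⇒ [6,7,6,9,9,8,10,8,8,8,9,10,7]
swap(3,12) ⇒ [6,7,6,7,9,8,10,8,8,8,9,10,9]; return 3

[6,7,6,7,9,8,10,8,8,8,9,10,9]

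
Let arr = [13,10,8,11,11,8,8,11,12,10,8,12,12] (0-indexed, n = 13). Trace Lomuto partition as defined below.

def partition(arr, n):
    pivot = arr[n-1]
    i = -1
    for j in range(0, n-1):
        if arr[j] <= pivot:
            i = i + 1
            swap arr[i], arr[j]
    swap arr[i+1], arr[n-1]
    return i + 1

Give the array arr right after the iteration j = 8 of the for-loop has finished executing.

[10,8,11,11,8,8,11,12,13,10,8,12,12]

pivot = arr[12] = 12; i = -1
j=0: arr[0]=13 > 12 → no swap
j=1: arr[1]=10 ≤ 12 → i=0, swap arr[0],arr[1] → [10,13,8,11,11,8,8,11,12,10,8,12,12]
j=2: arr[2]=8 ≤ 12 → i=1, swap arr[1],arr[2] → [10,8,13,11,11,8,8,11,12,10,8,12,12]
j=3: arr[3]=11 ≤ 12 → i=2, swap arr[2],arr[3] → [10,8,11,13,11,8,8,11,12,10,8,12,12]
j=4: arr[4]=11 ≤ 12 → i=3, swap arr[3],arr[4] → [10,8,11,11,13,8,8,11,12,10,8,12,12]
j=5: arr[5]=8 ≤ 12 → i=4, swap arr[4],arr[5] → [10,8,11,11,8,13,8,11,12,10,8,12,12]
j=6: arr[6]=8 ≤ 12 → i=5, swap arr[5],arr[6] → [10,8,11,11,8,8,13,11,12,10,8,12,12]
j=7: arr[7]=11 ≤ 12 → i=6, swap arr[6],arr[7] → [10,8,11,11,8,8,11,13,12,10,8,12,12]
j=8: arr[8]=12 ≤ 12 → i=7, swap arr[7],arr[8] → [10,8,11,11,8,8,11,12,13,10,8,12,12]
(after j=8) arr = [10,8,11,11,8,8,11,12,13,10,8,12,12]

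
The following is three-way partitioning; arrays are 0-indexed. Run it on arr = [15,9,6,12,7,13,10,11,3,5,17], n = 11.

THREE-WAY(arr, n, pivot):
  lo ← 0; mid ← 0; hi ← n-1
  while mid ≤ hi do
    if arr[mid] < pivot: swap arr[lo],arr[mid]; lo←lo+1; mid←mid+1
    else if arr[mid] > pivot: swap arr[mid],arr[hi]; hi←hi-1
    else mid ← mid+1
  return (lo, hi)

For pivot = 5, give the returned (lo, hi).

lo=0 mid=0 hi=10
15>5: swap(0,10), hi=9 ⇒ [17,9,6,12,7,13,10,11,3,5,15]
17>5: swap(0,9), hi=8 ⇒ [5,9,6,12,7,13,10,11,3,17,15]
5=5: mid=1
9>5: swap(1,8), hi=7 ⇒ [5,3,6,12,7,13,10,11,9,17,15]
3<5: swap(0,1), lo=1 mid=2 ⇒ [3,5,6,12,7,13,10,11,9,17,15]
6>5: swap(2,7), hi=6 ⇒ [3,5,11,12,7,13,10,6,9,17,15]
11>5: swap(2,6), hi=5 ⇒ [3,5,10,12,7,13,11,6,9,17,15]
10>5: swap(2,5), hi=4 ⇒ [3,5,13,12,7,10,11,6,9,17,15]
13>5: swap(2,4), hi=3 ⇒ [3,5,7,12,13,10,11,6,9,17,15]
7>5: swap(2,3), hi=2 ⇒ [3,5,12,7,13,10,11,6,9,17,15]
12>5: swap(2,2), hi=1 ⇒ [3,5,12,7,13,10,11,6,9,17,15]
done. lo=1 hi=1; arr=[3,5,12,7,13,10,11,6,9,17,15]

(1, 1)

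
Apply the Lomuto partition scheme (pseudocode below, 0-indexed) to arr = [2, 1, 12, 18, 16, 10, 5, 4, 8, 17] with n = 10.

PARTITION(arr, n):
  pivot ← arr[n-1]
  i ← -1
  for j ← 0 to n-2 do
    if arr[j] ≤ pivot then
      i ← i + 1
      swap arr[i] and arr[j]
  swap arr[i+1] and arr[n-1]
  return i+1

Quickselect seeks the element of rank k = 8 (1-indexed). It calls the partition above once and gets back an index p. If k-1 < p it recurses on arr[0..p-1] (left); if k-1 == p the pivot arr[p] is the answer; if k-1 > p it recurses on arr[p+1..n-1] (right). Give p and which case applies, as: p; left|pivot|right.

8; left

pivot = arr[9] = 17; i = -1
j=0: arr[0]=2 ≤ 17 → i=0, swap arr[0],arr[0] (no change) → [2, 1, 12, 18, 16, 10, 5, 4, 8, 17]
j=1: arr[1]=1 ≤ 17 → i=1, swap arr[1],arr[1] (no change) → [2, 1, 12, 18, 16, 10, 5, 4, 8, 17]
j=2: arr[2]=12 ≤ 17 → i=2, swap arr[2],arr[2] (no change) → [2, 1, 12, 18, 16, 10, 5, 4, 8, 17]
j=3: arr[3]=18 > 17 → no swap
j=4: arr[4]=16 ≤ 17 → i=3, swap arr[3],arr[4] → [2, 1, 12, 16, 18, 10, 5, 4, 8, 17]
j=5: arr[5]=10 ≤ 17 → i=4, swap arr[4],arr[5] → [2, 1, 12, 16, 10, 18, 5, 4, 8, 17]
j=6: arr[6]=5 ≤ 17 → i=5, swap arr[5],arr[6] → [2, 1, 12, 16, 10, 5, 18, 4, 8, 17]
j=7: arr[7]=4 ≤ 17 → i=6, swap arr[6],arr[7] → [2, 1, 12, 16, 10, 5, 4, 18, 8, 17]
j=8: arr[8]=8 ≤ 17 → i=7, swap arr[7],arr[8] → [2, 1, 12, 16, 10, 5, 4, 8, 18, 17]
final swap arr[8],arr[9] → [2, 1, 12, 16, 10, 5, 4, 8, 17, 18]; return 8
p = 8; k-1 = 7 < 8 ⇒ left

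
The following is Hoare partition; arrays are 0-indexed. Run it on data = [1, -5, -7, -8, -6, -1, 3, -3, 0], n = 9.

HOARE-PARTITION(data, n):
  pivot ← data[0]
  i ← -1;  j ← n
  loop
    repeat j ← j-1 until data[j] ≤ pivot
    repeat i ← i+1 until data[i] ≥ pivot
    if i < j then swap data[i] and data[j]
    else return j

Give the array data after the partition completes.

[0, -5, -7, -8, -6, -1, -3, 3, 1]

pivot = data[0] = 1; i = -1, j = 9
j→8 (data[8]=0≤1), i→0 (data[0]=1≥1); i<j, swap → [0, -5, -7, -8, -6, -1, 3, -3, 1]
j→7 (data[7]=-3≤1), i→6 (data[6]=3≥1); i<j, swap → [0, -5, -7, -8, -6, -1, -3, 3, 1]
j→6, i→7; i≥j, return j=6. data = [0, -5, -7, -8, -6, -1, -3, 3, 1]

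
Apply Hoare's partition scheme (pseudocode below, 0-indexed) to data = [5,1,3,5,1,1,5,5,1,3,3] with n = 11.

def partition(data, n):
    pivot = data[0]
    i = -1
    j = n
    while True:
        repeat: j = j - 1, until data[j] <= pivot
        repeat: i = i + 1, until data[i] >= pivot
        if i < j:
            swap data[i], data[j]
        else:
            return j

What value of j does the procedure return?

7

pivot = data[0] = 5; i = -1, j = 11
j→10 (data[10]=3≤5), i→0 (data[0]=5≥5); i<j, swap → [3,1,3,5,1,1,5,5,1,3,5]
j→9 (data[9]=3≤5), i→3 (data[3]=5≥5); i<j, swap → [3,1,3,3,1,1,5,5,1,5,5]
j→8 (data[8]=1≤5), i→6 (data[6]=5≥5); i<j, swap → [3,1,3,3,1,1,1,5,5,5,5]
j→7, i→7; i≥j, return j=7. data = [3,1,3,3,1,1,1,5,5,5,5]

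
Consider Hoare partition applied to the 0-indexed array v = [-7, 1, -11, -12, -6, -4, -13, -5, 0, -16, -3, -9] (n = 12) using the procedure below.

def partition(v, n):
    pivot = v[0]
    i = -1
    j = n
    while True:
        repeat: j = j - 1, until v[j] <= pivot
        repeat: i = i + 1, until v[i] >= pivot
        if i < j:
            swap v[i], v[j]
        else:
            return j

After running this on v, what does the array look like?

pivot = v[0] = -7; i = -1, j = 12
j→11 (v[11]=-9≤-7), i→0 (v[0]=-7≥-7); i<j, swap → [-9, 1, -11, -12, -6, -4, -13, -5, 0, -16, -3, -7]
j→9 (v[9]=-16≤-7), i→1 (v[1]=1≥-7); i<j, swap → [-9, -16, -11, -12, -6, -4, -13, -5, 0, 1, -3, -7]
j→6 (v[6]=-13≤-7), i→4 (v[4]=-6≥-7); i<j, swap → [-9, -16, -11, -12, -13, -4, -6, -5, 0, 1, -3, -7]
j→4, i→5; i≥j, return j=4. v = [-9, -16, -11, -12, -13, -4, -6, -5, 0, 1, -3, -7]

[-9, -16, -11, -12, -13, -4, -6, -5, 0, 1, -3, -7]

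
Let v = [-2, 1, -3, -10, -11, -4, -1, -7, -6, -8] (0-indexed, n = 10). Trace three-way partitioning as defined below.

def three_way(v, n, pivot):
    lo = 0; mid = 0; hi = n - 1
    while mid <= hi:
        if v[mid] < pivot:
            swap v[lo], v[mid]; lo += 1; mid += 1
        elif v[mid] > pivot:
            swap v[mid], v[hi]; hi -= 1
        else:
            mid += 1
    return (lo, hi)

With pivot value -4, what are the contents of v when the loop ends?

pivot = -4; lo=0, mid=0, hi=9
v[mid]=-2>-4: swap v[0],v[9]; hi=8 → [-8, 1, -3, -10, -11, -4, -1, -7, -6, -2]
v[mid]=-8<-4: swap v[0],v[0]; lo=1,mid=1 → [-8, 1, -3, -10, -11, -4, -1, -7, -6, -2]
v[mid]=1>-4: swap v[1],v[8]; hi=7 → [-8, -6, -3, -10, -11, -4, -1, -7, 1, -2]
v[mid]=-6<-4: swap v[1],v[1]; lo=2,mid=2 → [-8, -6, -3, -10, -11, -4, -1, -7, 1, -2]
v[mid]=-3>-4: swap v[2],v[7]; hi=6 → [-8, -6, -7, -10, -11, -4, -1, -3, 1, -2]
v[mid]=-7<-4: swap v[2],v[2]; lo=3,mid=3 → [-8, -6, -7, -10, -11, -4, -1, -3, 1, -2]
v[mid]=-10<-4: swap v[3],v[3]; lo=4,mid=4 → [-8, -6, -7, -10, -11, -4, -1, -3, 1, -2]
v[mid]=-11<-4: swap v[4],v[4]; lo=5,mid=5 → [-8, -6, -7, -10, -11, -4, -1, -3, 1, -2]
v[mid]=-4=-4: mid=6
v[mid]=-1>-4: swap v[6],v[6]; hi=5 → [-8, -6, -7, -10, -11, -4, -1, -3, 1, -2]
end: lo=5, hi=5; v = [-8, -6, -7, -10, -11, -4, -1, -3, 1, -2]

[-8, -6, -7, -10, -11, -4, -1, -3, 1, -2]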